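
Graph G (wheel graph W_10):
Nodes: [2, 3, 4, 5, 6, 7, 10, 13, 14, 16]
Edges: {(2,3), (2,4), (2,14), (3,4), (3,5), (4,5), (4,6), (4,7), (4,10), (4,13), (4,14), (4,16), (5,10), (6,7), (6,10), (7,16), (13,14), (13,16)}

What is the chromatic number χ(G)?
χ(G) = 4

Clique number ω(G) = 3 (lower bound: χ ≥ ω).
Odd cycle [7, 16, 13, 14, 2, 3, 5, 10, 6] needs 3 colors (χ ≥ 3).
Vertex 4 is adjacent to every vertex of [2, 3, 5, 6, 7, 10, 13, 14, 16], which already need 3 colors among themselves, so 4 needs a new color (χ ≥ 4).
The coloring below uses 4 colors, so χ(G) = 4.
A valid 4-coloring: color 1: [4]; color 2: [2, 7, 10, 13]; color 3: [3, 6, 14, 16]; color 4: [5].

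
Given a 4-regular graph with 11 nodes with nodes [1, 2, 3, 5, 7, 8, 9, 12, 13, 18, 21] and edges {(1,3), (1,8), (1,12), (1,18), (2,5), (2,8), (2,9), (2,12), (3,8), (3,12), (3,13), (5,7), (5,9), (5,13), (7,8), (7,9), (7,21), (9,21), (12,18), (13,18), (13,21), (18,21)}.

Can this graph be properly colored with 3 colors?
A valid 3-coloring: color 1: [5, 8, 12, 21]; color 2: [3, 9, 18]; color 3: [1, 2, 7, 13].
(χ(G) = 3 ≤ 3.)

Yes, G is 3-colorable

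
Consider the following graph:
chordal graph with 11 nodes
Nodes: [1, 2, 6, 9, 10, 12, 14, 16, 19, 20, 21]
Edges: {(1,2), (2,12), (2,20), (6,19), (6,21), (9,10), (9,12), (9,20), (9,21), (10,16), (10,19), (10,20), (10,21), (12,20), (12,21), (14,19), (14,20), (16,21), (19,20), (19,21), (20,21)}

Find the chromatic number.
χ(G) = 4

Clique number ω(G) = 4 (lower bound: χ ≥ ω).
The clique on [9, 10, 20, 21] has size 4, forcing χ ≥ 4, and the coloring below uses 4 colors, so χ(G) = 4.
A valid 4-coloring: color 1: [1, 6, 16, 20]; color 2: [2, 14, 21]; color 3: [10, 12]; color 4: [9, 19].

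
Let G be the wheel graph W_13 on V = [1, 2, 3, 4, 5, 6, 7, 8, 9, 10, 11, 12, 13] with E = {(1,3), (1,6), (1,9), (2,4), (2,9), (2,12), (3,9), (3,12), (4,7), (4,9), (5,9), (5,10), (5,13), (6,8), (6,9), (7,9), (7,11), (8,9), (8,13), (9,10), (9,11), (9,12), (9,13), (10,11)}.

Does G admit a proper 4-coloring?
A valid 4-coloring: color 1: [9]; color 2: [1, 4, 5, 8, 11, 12]; color 3: [2, 3, 6, 7, 10, 13].
(χ(G) = 3 ≤ 4.)

Yes, G is 4-colorable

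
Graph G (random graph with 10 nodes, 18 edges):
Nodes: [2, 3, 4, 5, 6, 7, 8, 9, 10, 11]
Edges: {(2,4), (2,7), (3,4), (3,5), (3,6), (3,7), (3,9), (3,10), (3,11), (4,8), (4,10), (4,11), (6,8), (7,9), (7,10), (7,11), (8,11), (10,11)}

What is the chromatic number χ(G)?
χ(G) = 4

Clique number ω(G) = 4 (lower bound: χ ≥ ω).
The clique on [3, 4, 10, 11] has size 4, forcing χ ≥ 4, and the coloring below uses 4 colors, so χ(G) = 4.
A valid 4-coloring: color 1: [2, 3, 8]; color 2: [5, 6, 9, 11]; color 3: [4, 7]; color 4: [10].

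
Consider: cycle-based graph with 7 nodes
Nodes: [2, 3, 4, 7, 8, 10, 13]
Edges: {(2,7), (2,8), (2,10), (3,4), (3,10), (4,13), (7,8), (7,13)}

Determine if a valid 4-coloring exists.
Yes, G is 4-colorable

A valid 4-coloring: color 1: [2, 3, 13]; color 2: [4, 7, 10]; color 3: [8].
(χ(G) = 3 ≤ 4.)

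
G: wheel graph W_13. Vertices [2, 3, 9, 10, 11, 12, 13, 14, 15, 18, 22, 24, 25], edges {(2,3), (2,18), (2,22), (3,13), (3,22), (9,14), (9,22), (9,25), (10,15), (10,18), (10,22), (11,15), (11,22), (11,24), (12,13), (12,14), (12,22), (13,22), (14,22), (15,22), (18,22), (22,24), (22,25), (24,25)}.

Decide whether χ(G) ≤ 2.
No, G is not 2-colorable

The clique on vertices [2, 18, 22] has size 3 > 2, so it alone needs 3 colors.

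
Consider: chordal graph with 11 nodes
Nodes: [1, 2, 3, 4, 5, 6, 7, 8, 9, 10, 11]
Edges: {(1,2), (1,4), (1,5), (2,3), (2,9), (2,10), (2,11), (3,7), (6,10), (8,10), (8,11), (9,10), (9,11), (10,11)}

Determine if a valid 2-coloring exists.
The clique on vertices [2, 9, 10, 11] has size 4 > 2, so it alone needs 4 colors.

No, G is not 2-colorable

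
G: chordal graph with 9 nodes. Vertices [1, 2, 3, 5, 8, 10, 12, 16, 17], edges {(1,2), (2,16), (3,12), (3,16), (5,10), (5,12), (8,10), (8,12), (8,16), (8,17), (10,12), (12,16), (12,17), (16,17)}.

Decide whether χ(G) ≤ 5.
Yes, G is 5-colorable

A valid 5-coloring: color 1: [2, 12]; color 2: [1, 10, 16]; color 3: [3, 5, 8]; color 4: [17].
(χ(G) = 4 ≤ 5.)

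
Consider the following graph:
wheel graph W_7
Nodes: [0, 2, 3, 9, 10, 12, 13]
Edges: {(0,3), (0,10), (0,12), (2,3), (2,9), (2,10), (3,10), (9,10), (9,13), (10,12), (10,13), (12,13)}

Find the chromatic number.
Clique number ω(G) = 3 (lower bound: χ ≥ ω).
The clique on [0, 3, 10] has size 3, forcing χ ≥ 3, and the coloring below uses 3 colors, so χ(G) = 3.
A valid 3-coloring: color 1: [10]; color 2: [3, 9, 12]; color 3: [0, 2, 13].

χ(G) = 3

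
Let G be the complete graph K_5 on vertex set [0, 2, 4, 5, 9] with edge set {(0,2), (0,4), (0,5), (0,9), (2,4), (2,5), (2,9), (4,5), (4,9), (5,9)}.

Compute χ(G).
χ(G) = 5

Clique number ω(G) = 5 (lower bound: χ ≥ ω).
The clique on [0, 2, 4, 5, 9] has size 5, forcing χ ≥ 5, and the coloring below uses 5 colors, so χ(G) = 5.
A valid 5-coloring: color 1: [4]; color 2: [9]; color 3: [0]; color 4: [2]; color 5: [5].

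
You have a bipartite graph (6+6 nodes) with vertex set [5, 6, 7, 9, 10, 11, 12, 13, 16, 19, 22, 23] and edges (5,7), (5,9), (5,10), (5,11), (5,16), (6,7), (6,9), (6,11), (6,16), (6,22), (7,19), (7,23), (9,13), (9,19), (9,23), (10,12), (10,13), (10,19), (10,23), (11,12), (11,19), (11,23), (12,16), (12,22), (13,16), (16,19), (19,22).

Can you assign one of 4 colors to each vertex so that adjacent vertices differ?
Yes, G is 4-colorable

A valid 4-coloring: color 1: [5, 6, 12, 13, 19, 23]; color 2: [7, 9, 10, 11, 16, 22].
(χ(G) = 2 ≤ 4.)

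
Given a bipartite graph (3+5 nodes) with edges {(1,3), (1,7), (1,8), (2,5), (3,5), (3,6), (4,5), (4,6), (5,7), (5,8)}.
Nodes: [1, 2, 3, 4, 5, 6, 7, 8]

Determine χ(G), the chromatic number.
Clique number ω(G) = 2 (lower bound: χ ≥ ω).
The graph is bipartite (no odd cycle), so 2 colors suffice: χ(G) = 2.
A valid 2-coloring: color 1: [1, 5, 6]; color 2: [2, 3, 4, 7, 8].

χ(G) = 2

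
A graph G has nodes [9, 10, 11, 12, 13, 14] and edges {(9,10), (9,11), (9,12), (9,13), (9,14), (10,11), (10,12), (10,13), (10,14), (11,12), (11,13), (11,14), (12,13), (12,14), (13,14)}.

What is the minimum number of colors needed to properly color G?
χ(G) = 6

Clique number ω(G) = 6 (lower bound: χ ≥ ω).
The clique on [9, 10, 11, 12, 13, 14] has size 6, forcing χ ≥ 6, and the coloring below uses 6 colors, so χ(G) = 6.
A valid 6-coloring: color 1: [10]; color 2: [14]; color 3: [12]; color 4: [11]; color 5: [9]; color 6: [13].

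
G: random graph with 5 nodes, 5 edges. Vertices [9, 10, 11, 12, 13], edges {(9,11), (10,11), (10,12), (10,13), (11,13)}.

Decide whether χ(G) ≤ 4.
A valid 4-coloring: color 1: [11, 12]; color 2: [9, 10]; color 3: [13].
(χ(G) = 3 ≤ 4.)

Yes, G is 4-colorable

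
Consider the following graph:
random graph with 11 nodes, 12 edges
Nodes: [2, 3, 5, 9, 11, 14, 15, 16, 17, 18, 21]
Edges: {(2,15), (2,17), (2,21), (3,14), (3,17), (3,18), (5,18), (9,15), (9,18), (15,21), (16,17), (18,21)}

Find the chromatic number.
χ(G) = 3

Clique number ω(G) = 3 (lower bound: χ ≥ ω).
The clique on [2, 15, 21] has size 3, forcing χ ≥ 3, and the coloring below uses 3 colors, so χ(G) = 3.
A valid 3-coloring: color 1: [11, 14, 15, 17, 18]; color 2: [3, 5, 9, 16, 21]; color 3: [2].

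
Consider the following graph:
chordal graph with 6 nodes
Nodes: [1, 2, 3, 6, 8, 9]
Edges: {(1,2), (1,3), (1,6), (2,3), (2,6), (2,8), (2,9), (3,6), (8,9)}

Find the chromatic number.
Clique number ω(G) = 4 (lower bound: χ ≥ ω).
The clique on [1, 2, 3, 6] has size 4, forcing χ ≥ 4, and the coloring below uses 4 colors, so χ(G) = 4.
A valid 4-coloring: color 1: [2]; color 2: [3, 9]; color 3: [1, 8]; color 4: [6].

χ(G) = 4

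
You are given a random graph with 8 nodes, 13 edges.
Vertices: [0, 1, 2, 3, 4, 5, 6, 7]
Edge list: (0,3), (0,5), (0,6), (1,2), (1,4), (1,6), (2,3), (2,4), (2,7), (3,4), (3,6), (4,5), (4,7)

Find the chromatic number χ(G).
χ(G) = 3

Clique number ω(G) = 3 (lower bound: χ ≥ ω).
The clique on [0, 3, 6] has size 3, forcing χ ≥ 3, and the coloring below uses 3 colors, so χ(G) = 3.
A valid 3-coloring: color 1: [0, 4]; color 2: [1, 3, 5, 7]; color 3: [2, 6].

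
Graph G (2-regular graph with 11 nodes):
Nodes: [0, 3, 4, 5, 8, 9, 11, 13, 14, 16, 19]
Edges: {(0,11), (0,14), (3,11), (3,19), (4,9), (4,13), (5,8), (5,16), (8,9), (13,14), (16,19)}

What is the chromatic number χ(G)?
χ(G) = 3

Clique number ω(G) = 2 (lower bound: χ ≥ ω).
Odd cycle [16, 19, 3, 11, 0, 14, 13, 4, 9, 8, 5] needs 3 colors (χ ≥ 3).
The coloring below uses 3 colors, so χ(G) = 3.
A valid 3-coloring: color 1: [4, 8, 11, 14, 16]; color 2: [0, 5, 9, 13, 19]; color 3: [3].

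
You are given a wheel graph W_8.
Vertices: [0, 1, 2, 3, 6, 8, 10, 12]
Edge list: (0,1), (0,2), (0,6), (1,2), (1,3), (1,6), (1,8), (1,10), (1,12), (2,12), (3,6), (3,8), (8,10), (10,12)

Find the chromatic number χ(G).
Clique number ω(G) = 3 (lower bound: χ ≥ ω).
Odd cycle [10, 8, 3, 6, 0, 2, 12] needs 3 colors (χ ≥ 3).
Vertex 1 is adjacent to every vertex of [0, 2, 3, 6, 8, 10, 12], which already need 3 colors among themselves, so 1 needs a new color (χ ≥ 4).
The coloring below uses 4 colors, so χ(G) = 4.
A valid 4-coloring: color 1: [1]; color 2: [2, 3, 10]; color 3: [6, 8, 12]; color 4: [0].

χ(G) = 4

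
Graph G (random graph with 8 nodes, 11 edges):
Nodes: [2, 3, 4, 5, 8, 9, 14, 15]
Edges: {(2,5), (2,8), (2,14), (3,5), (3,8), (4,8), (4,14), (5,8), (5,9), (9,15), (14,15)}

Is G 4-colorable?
Yes, G is 4-colorable

A valid 4-coloring: color 1: [5, 14]; color 2: [8, 9]; color 3: [2, 3, 4, 15].
(χ(G) = 3 ≤ 4.)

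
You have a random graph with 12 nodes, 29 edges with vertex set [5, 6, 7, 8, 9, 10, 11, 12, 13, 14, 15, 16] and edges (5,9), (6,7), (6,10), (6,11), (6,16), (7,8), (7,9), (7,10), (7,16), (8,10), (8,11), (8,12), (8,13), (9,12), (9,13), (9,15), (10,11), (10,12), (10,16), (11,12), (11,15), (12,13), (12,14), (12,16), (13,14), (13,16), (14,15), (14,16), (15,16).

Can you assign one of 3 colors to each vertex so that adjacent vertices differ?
No, G is not 3-colorable

The clique on vertices [6, 7, 10, 16] has size 4 > 3, so it alone needs 4 colors.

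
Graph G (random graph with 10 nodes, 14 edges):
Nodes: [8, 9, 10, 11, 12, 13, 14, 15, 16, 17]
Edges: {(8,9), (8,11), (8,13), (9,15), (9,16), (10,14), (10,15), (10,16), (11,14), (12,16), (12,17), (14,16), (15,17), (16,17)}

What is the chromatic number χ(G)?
χ(G) = 3

Clique number ω(G) = 3 (lower bound: χ ≥ ω).
The clique on [10, 14, 16] has size 3, forcing χ ≥ 3, and the coloring below uses 3 colors, so χ(G) = 3.
A valid 3-coloring: color 1: [11, 13, 15, 16]; color 2: [8, 10, 17]; color 3: [9, 12, 14].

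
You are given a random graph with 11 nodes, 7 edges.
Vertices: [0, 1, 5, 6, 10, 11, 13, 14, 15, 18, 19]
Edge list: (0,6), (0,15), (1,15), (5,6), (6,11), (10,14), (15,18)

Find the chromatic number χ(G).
χ(G) = 2

Clique number ω(G) = 2 (lower bound: χ ≥ ω).
The graph is bipartite (no odd cycle), so 2 colors suffice: χ(G) = 2.
A valid 2-coloring: color 1: [6, 13, 14, 15, 19]; color 2: [0, 1, 5, 10, 11, 18].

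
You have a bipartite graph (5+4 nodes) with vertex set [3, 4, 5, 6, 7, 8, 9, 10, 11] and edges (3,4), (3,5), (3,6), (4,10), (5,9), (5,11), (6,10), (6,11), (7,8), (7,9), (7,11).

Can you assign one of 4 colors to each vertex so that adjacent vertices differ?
Yes, G is 4-colorable

A valid 4-coloring: color 1: [3, 8, 9, 10, 11]; color 2: [4, 5, 6, 7].
(χ(G) = 2 ≤ 4.)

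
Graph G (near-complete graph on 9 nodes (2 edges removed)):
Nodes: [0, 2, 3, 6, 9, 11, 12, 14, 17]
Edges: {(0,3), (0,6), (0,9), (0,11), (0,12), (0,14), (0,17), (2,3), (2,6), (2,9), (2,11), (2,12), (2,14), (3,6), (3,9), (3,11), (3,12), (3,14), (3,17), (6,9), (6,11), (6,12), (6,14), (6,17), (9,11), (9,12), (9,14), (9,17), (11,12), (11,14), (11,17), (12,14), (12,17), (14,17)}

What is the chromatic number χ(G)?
χ(G) = 8

Clique number ω(G) = 8 (lower bound: χ ≥ ω).
The clique on [0, 3, 6, 9, 11, 12, 14, 17] has size 8, forcing χ ≥ 8, and the coloring below uses 8 colors, so χ(G) = 8.
A valid 8-coloring: color 1: [11]; color 2: [6]; color 3: [14]; color 4: [12]; color 5: [3]; color 6: [9]; color 7: [2, 17]; color 8: [0].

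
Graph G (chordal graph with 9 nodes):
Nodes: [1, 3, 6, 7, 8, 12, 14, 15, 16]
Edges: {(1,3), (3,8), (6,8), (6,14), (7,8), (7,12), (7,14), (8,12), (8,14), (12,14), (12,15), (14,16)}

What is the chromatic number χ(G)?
Clique number ω(G) = 4 (lower bound: χ ≥ ω).
The clique on [7, 8, 12, 14] has size 4, forcing χ ≥ 4, and the coloring below uses 4 colors, so χ(G) = 4.
A valid 4-coloring: color 1: [1, 8, 15, 16]; color 2: [3, 14]; color 3: [6, 12]; color 4: [7].

χ(G) = 4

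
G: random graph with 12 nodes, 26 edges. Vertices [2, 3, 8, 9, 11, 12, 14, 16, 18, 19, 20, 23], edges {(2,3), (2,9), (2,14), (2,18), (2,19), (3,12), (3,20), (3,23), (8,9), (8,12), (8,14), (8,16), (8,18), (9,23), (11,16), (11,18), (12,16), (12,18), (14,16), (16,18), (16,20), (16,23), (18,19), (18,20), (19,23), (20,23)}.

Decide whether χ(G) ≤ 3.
No, G is not 3-colorable

The clique on vertices [8, 12, 16, 18] has size 4 > 3, so it alone needs 4 colors.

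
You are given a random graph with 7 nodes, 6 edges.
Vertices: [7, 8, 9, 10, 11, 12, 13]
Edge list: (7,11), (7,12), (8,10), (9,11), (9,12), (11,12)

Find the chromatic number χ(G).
Clique number ω(G) = 3 (lower bound: χ ≥ ω).
The clique on [9, 11, 12] has size 3, forcing χ ≥ 3, and the coloring below uses 3 colors, so χ(G) = 3.
A valid 3-coloring: color 1: [8, 11, 13]; color 2: [10, 12]; color 3: [7, 9].

χ(G) = 3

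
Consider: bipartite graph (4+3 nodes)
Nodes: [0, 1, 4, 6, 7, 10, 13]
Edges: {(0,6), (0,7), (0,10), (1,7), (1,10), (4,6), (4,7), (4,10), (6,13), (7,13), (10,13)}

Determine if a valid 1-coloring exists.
Edge (0,10) forces its endpoints to differ, so 1 color is not enough.

No, G is not 1-colorable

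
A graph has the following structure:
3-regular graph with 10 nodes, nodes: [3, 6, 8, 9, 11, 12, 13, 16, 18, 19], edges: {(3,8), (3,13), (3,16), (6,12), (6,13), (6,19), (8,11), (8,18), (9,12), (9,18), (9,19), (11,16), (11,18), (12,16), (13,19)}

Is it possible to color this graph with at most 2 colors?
No, G is not 2-colorable

The clique on vertices [6, 13, 19] has size 3 > 2, so it alone needs 3 colors.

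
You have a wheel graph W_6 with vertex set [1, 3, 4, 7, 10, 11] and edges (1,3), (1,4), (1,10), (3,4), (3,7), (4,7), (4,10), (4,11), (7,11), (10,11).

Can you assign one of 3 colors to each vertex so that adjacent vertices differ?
No, G is not 3-colorable

Odd cycle [1, 10, 11, 7, 3] needs 3 colors (χ ≥ 3).
Vertex 4 is adjacent to every vertex of [1, 3, 7, 10, 11], which already need 3 colors among themselves, so 4 needs a new color (χ ≥ 4).
Hence χ(G) ≥ 4 > 3, so no proper 3-coloring exists.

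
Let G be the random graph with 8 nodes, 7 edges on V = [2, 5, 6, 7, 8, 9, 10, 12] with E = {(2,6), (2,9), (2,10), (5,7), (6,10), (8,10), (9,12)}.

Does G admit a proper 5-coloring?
Yes, G is 5-colorable

A valid 5-coloring: color 1: [2, 7, 8, 12]; color 2: [5, 9, 10]; color 3: [6].
(χ(G) = 3 ≤ 5.)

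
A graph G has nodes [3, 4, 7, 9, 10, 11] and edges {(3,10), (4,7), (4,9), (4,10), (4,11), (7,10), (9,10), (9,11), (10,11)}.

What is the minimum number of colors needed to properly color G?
χ(G) = 4

Clique number ω(G) = 4 (lower bound: χ ≥ ω).
The clique on [4, 9, 10, 11] has size 4, forcing χ ≥ 4, and the coloring below uses 4 colors, so χ(G) = 4.
A valid 4-coloring: color 1: [10]; color 2: [3, 4]; color 3: [7, 9]; color 4: [11].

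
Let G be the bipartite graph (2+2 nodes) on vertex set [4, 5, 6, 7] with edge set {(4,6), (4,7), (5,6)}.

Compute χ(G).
χ(G) = 2

Clique number ω(G) = 2 (lower bound: χ ≥ ω).
The graph is bipartite (no odd cycle), so 2 colors suffice: χ(G) = 2.
A valid 2-coloring: color 1: [4, 5]; color 2: [6, 7].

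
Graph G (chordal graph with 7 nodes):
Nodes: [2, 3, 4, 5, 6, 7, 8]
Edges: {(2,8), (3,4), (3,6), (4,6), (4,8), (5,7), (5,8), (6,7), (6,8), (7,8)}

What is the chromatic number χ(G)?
χ(G) = 3

Clique number ω(G) = 3 (lower bound: χ ≥ ω).
The clique on [5, 7, 8] has size 3, forcing χ ≥ 3, and the coloring below uses 3 colors, so χ(G) = 3.
A valid 3-coloring: color 1: [3, 8]; color 2: [2, 5, 6]; color 3: [4, 7].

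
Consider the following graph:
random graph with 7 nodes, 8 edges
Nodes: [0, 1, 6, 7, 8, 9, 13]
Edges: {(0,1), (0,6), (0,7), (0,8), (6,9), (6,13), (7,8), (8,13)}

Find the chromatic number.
Clique number ω(G) = 3 (lower bound: χ ≥ ω).
The clique on [0, 7, 8] has size 3, forcing χ ≥ 3, and the coloring below uses 3 colors, so χ(G) = 3.
A valid 3-coloring: color 1: [0, 9, 13]; color 2: [1, 6, 8]; color 3: [7].

χ(G) = 3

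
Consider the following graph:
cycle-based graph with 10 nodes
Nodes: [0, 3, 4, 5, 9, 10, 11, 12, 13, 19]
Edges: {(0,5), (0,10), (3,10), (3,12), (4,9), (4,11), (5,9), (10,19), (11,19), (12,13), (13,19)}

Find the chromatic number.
χ(G) = 3

Clique number ω(G) = 2 (lower bound: χ ≥ ω).
Odd cycle [13, 12, 3, 10, 19] needs 3 colors (χ ≥ 3).
The coloring below uses 3 colors, so χ(G) = 3.
A valid 3-coloring: color 1: [0, 4, 12, 19]; color 2: [9, 10, 11, 13]; color 3: [3, 5].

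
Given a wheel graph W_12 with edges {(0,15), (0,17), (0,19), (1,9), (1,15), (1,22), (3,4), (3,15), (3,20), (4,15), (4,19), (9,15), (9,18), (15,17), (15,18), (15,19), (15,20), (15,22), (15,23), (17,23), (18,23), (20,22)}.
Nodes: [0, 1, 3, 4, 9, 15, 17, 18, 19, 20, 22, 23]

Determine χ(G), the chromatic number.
Clique number ω(G) = 3 (lower bound: χ ≥ ω).
Odd cycle [18, 23, 17, 0, 19, 4, 3, 20, 22, 1, 9] needs 3 colors (χ ≥ 3).
Vertex 15 is adjacent to every vertex of [0, 1, 3, 4, 9, 17, 18, 19, 20, 22, 23], which already need 3 colors among themselves, so 15 needs a new color (χ ≥ 4).
The coloring below uses 4 colors, so χ(G) = 4.
A valid 4-coloring: color 1: [15]; color 2: [1, 3, 17, 18, 19]; color 3: [0, 4, 9, 20, 23]; color 4: [22].

χ(G) = 4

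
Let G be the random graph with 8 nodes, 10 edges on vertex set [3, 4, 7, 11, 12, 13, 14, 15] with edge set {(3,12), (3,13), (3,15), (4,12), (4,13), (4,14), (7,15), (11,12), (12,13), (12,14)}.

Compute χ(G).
χ(G) = 3

Clique number ω(G) = 3 (lower bound: χ ≥ ω).
The clique on [3, 12, 13] has size 3, forcing χ ≥ 3, and the coloring below uses 3 colors, so χ(G) = 3.
A valid 3-coloring: color 1: [12, 15]; color 2: [3, 4, 7, 11]; color 3: [13, 14].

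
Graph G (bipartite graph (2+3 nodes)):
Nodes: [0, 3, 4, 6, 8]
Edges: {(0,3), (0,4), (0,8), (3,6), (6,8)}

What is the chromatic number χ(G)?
χ(G) = 2

Clique number ω(G) = 2 (lower bound: χ ≥ ω).
The graph is bipartite (no odd cycle), so 2 colors suffice: χ(G) = 2.
A valid 2-coloring: color 1: [0, 6]; color 2: [3, 4, 8].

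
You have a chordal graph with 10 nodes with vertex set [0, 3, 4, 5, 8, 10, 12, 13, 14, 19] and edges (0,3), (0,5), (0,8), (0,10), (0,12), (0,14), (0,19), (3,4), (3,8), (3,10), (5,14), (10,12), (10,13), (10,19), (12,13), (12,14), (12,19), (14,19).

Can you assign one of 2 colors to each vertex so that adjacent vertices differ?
No, G is not 2-colorable

The clique on vertices [0, 10, 12, 19] has size 4 > 2, so it alone needs 4 colors.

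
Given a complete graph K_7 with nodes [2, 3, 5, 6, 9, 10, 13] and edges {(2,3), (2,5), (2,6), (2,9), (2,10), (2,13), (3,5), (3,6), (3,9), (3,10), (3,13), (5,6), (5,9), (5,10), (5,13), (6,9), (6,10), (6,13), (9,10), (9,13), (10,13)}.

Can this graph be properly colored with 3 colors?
No, G is not 3-colorable

The clique on vertices [2, 3, 5, 6, 9, 10, 13] has size 7 > 3, so it alone needs 7 colors.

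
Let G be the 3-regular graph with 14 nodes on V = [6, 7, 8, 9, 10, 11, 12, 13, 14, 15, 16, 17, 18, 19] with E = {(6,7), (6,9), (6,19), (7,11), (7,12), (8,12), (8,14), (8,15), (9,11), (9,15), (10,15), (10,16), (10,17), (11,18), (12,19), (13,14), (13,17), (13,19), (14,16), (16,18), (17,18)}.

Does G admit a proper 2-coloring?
No, G is not 2-colorable

Odd cycle [8, 14, 16, 10, 15] needs 3 colors (χ ≥ 3).
Hence χ(G) ≥ 3 > 2, so no proper 2-coloring exists.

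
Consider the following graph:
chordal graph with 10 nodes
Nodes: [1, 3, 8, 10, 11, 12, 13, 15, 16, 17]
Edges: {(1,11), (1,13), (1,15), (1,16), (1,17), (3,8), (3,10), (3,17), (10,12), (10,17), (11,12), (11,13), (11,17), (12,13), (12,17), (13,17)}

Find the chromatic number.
Clique number ω(G) = 4 (lower bound: χ ≥ ω).
The clique on [1, 11, 13, 17] has size 4, forcing χ ≥ 4, and the coloring below uses 4 colors, so χ(G) = 4.
A valid 4-coloring: color 1: [8, 15, 16, 17]; color 2: [1, 3, 12]; color 3: [10, 11]; color 4: [13].

χ(G) = 4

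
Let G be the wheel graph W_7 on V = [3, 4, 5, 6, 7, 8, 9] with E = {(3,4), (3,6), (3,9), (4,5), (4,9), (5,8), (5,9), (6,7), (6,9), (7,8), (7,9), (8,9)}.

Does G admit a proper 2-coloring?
No, G is not 2-colorable

The clique on vertices [5, 8, 9] has size 3 > 2, so it alone needs 3 colors.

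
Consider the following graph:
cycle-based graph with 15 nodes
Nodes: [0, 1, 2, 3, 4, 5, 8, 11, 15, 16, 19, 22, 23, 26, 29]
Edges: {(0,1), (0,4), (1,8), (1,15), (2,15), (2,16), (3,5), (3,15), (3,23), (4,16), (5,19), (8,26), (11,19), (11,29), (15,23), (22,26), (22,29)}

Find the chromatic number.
χ(G) = 3

Clique number ω(G) = 3 (lower bound: χ ≥ ω).
The clique on [3, 15, 23] has size 3, forcing χ ≥ 3, and the coloring below uses 3 colors, so χ(G) = 3.
A valid 3-coloring: color 1: [0, 5, 8, 11, 15, 16, 22]; color 2: [1, 2, 3, 4, 19, 26, 29]; color 3: [23].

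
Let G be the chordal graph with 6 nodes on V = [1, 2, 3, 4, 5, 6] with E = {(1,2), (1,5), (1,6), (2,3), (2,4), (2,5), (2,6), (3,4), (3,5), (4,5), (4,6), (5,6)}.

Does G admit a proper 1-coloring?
The clique on vertices [1, 2, 5, 6] has size 4 > 1, so it alone needs 4 colors.

No, G is not 1-colorable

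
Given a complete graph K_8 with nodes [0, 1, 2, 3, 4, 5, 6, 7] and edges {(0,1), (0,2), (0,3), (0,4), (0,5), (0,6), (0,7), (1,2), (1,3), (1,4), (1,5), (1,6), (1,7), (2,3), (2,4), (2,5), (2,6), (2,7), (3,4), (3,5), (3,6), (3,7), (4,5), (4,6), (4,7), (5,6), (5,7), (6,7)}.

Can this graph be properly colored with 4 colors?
No, G is not 4-colorable

The clique on vertices [0, 1, 2, 3, 4, 5, 6, 7] has size 8 > 4, so it alone needs 8 colors.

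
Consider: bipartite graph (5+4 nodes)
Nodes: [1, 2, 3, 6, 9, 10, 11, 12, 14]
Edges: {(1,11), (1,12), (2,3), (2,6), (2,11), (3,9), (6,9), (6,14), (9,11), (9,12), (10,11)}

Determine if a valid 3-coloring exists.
A valid 3-coloring: color 1: [1, 2, 9, 10, 14]; color 2: [3, 6, 11, 12].
(χ(G) = 2 ≤ 3.)

Yes, G is 3-colorable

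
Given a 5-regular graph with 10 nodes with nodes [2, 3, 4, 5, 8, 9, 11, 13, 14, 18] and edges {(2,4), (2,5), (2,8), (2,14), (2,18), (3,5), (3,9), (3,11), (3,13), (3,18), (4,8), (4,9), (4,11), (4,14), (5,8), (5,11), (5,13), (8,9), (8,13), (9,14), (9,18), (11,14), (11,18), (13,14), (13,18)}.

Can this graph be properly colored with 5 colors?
A valid 5-coloring: color 1: [8, 14, 18]; color 2: [2, 3]; color 3: [4, 5]; color 4: [9, 11, 13].
(χ(G) = 3 ≤ 5.)

Yes, G is 5-colorable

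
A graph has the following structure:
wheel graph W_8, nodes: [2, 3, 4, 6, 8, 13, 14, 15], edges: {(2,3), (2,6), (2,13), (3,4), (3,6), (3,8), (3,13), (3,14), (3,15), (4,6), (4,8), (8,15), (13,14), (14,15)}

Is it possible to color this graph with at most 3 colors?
Odd cycle [14, 15, 8, 4, 6, 2, 13] needs 3 colors (χ ≥ 3).
Vertex 3 is adjacent to every vertex of [2, 4, 6, 8, 13, 14, 15], which already need 3 colors among themselves, so 3 needs a new color (χ ≥ 4).
Hence χ(G) ≥ 4 > 3, so no proper 3-coloring exists.

No, G is not 3-colorable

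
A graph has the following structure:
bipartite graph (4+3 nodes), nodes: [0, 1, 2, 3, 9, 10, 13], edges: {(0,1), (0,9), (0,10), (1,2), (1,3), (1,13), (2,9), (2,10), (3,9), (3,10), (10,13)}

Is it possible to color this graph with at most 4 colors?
A valid 4-coloring: color 1: [1, 9, 10]; color 2: [0, 2, 3, 13].
(χ(G) = 2 ≤ 4.)

Yes, G is 4-colorable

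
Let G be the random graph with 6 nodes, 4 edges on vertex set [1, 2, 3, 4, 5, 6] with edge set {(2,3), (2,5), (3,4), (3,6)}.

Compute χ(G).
Clique number ω(G) = 2 (lower bound: χ ≥ ω).
The graph is bipartite (no odd cycle), so 2 colors suffice: χ(G) = 2.
A valid 2-coloring: color 1: [1, 3, 5]; color 2: [2, 4, 6].

χ(G) = 2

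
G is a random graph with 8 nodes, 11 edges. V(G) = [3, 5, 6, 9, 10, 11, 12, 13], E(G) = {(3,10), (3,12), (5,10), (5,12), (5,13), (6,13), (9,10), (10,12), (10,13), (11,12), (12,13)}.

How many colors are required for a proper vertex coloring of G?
χ(G) = 4

Clique number ω(G) = 4 (lower bound: χ ≥ ω).
The clique on [5, 10, 12, 13] has size 4, forcing χ ≥ 4, and the coloring below uses 4 colors, so χ(G) = 4.
A valid 4-coloring: color 1: [6, 9, 12]; color 2: [10, 11]; color 3: [3, 13]; color 4: [5].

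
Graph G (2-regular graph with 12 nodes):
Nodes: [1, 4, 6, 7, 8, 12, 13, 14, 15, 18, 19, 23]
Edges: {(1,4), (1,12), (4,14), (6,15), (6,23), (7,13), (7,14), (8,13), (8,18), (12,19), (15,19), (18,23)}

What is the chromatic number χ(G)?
Clique number ω(G) = 2 (lower bound: χ ≥ ω).
The graph is bipartite (no odd cycle), so 2 colors suffice: χ(G) = 2.
A valid 2-coloring: color 1: [1, 6, 13, 14, 18, 19]; color 2: [4, 7, 8, 12, 15, 23].

χ(G) = 2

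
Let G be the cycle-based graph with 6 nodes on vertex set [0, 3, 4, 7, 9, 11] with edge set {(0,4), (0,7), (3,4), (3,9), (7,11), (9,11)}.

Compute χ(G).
χ(G) = 2

Clique number ω(G) = 2 (lower bound: χ ≥ ω).
The graph is bipartite (no odd cycle), so 2 colors suffice: χ(G) = 2.
A valid 2-coloring: color 1: [0, 3, 11]; color 2: [4, 7, 9].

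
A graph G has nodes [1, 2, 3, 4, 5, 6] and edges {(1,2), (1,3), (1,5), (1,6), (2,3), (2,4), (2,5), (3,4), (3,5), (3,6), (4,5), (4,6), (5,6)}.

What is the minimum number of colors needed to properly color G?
χ(G) = 4

Clique number ω(G) = 4 (lower bound: χ ≥ ω).
The clique on [1, 2, 3, 5] has size 4, forcing χ ≥ 4, and the coloring below uses 4 colors, so χ(G) = 4.
A valid 4-coloring: color 1: [3]; color 2: [5]; color 3: [1, 4]; color 4: [2, 6].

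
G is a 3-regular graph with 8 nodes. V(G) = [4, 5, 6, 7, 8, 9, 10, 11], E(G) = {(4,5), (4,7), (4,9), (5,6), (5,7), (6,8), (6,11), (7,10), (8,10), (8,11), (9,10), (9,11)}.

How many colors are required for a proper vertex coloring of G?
Clique number ω(G) = 3 (lower bound: χ ≥ ω).
The clique on [4, 5, 7] has size 3, forcing χ ≥ 3, and the coloring below uses 3 colors, so χ(G) = 3.
A valid 3-coloring: color 1: [6, 7, 9]; color 2: [4, 10, 11]; color 3: [5, 8].

χ(G) = 3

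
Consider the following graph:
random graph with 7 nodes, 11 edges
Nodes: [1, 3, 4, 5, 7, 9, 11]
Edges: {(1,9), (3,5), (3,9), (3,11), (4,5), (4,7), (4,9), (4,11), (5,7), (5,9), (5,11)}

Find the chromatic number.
χ(G) = 3

Clique number ω(G) = 3 (lower bound: χ ≥ ω).
The clique on [3, 5, 9] has size 3, forcing χ ≥ 3, and the coloring below uses 3 colors, so χ(G) = 3.
A valid 3-coloring: color 1: [1, 5]; color 2: [7, 9, 11]; color 3: [3, 4].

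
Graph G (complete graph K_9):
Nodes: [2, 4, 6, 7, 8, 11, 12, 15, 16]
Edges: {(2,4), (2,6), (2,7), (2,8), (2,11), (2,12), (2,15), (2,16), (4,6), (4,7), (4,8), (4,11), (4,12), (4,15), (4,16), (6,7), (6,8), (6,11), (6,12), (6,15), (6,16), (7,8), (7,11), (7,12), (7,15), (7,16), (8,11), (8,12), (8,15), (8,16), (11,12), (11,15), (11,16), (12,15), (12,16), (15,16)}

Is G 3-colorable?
No, G is not 3-colorable

The clique on vertices [2, 4, 6, 7, 8, 11, 12, 15, 16] has size 9 > 3, so it alone needs 9 colors.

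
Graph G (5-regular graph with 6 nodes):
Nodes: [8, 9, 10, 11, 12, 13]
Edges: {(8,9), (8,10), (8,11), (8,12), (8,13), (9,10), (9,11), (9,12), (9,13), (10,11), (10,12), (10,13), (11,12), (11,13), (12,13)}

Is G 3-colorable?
The clique on vertices [8, 9, 10, 11, 12, 13] has size 6 > 3, so it alone needs 6 colors.

No, G is not 3-colorable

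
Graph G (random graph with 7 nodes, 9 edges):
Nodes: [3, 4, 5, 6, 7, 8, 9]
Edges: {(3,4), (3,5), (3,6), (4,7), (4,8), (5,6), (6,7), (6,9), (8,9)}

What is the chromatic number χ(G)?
χ(G) = 3

Clique number ω(G) = 3 (lower bound: χ ≥ ω).
The clique on [3, 5, 6] has size 3, forcing χ ≥ 3, and the coloring below uses 3 colors, so χ(G) = 3.
A valid 3-coloring: color 1: [4, 6]; color 2: [3, 7, 9]; color 3: [5, 8].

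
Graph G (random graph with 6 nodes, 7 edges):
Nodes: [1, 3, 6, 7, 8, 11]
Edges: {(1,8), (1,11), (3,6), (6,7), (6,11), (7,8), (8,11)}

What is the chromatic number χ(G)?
χ(G) = 3

Clique number ω(G) = 3 (lower bound: χ ≥ ω).
The clique on [1, 8, 11] has size 3, forcing χ ≥ 3, and the coloring below uses 3 colors, so χ(G) = 3.
A valid 3-coloring: color 1: [3, 7, 11]; color 2: [6, 8]; color 3: [1].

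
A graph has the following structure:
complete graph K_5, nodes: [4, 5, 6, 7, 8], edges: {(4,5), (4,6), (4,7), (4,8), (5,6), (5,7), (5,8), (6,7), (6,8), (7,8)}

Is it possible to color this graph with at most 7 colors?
Yes, G is 7-colorable

A valid 7-coloring: color 1: [4]; color 2: [8]; color 3: [7]; color 4: [5]; color 5: [6].
(χ(G) = 5 ≤ 7.)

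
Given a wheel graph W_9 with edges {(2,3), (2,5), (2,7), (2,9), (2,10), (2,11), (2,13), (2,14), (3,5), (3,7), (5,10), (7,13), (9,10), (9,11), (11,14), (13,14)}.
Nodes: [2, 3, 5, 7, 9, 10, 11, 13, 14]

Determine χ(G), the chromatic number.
Clique number ω(G) = 3 (lower bound: χ ≥ ω).
The clique on [2, 3, 5] has size 3, forcing χ ≥ 3, and the coloring below uses 3 colors, so χ(G) = 3.
A valid 3-coloring: color 1: [2]; color 2: [3, 10, 11, 13]; color 3: [5, 7, 9, 14].

χ(G) = 3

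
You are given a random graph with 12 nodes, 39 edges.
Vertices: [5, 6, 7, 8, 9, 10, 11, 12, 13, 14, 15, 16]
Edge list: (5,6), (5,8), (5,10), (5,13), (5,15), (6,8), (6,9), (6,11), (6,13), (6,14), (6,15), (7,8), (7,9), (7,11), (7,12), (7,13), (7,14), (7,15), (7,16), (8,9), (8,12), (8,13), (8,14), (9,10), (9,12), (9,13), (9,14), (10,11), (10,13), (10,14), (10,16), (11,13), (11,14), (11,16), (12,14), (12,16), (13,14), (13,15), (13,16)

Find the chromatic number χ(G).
χ(G) = 5

Clique number ω(G) = 5 (lower bound: χ ≥ ω).
The clique on [7, 8, 9, 12, 14] has size 5, forcing χ ≥ 5, and the coloring below uses 5 colors, so χ(G) = 5.
A valid 5-coloring: color 1: [12, 13]; color 2: [5, 14, 16]; color 3: [6, 7, 10]; color 4: [9, 11, 15]; color 5: [8].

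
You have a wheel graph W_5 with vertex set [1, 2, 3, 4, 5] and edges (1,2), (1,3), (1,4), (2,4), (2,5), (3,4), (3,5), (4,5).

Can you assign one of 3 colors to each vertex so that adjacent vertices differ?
A valid 3-coloring: color 1: [4]; color 2: [2, 3]; color 3: [1, 5].
(χ(G) = 3 ≤ 3.)

Yes, G is 3-colorable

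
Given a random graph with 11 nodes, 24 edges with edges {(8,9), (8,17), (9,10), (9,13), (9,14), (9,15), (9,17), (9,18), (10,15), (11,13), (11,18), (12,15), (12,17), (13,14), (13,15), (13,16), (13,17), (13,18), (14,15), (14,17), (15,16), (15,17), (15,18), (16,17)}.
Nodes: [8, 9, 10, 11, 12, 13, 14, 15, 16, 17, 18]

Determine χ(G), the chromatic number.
Clique number ω(G) = 5 (lower bound: χ ≥ ω).
The clique on [9, 13, 14, 15, 17] has size 5, forcing χ ≥ 5, and the coloring below uses 5 colors, so χ(G) = 5.
A valid 5-coloring: color 1: [8, 11, 15]; color 2: [9, 12, 16]; color 3: [10, 13]; color 4: [17, 18]; color 5: [14].

χ(G) = 5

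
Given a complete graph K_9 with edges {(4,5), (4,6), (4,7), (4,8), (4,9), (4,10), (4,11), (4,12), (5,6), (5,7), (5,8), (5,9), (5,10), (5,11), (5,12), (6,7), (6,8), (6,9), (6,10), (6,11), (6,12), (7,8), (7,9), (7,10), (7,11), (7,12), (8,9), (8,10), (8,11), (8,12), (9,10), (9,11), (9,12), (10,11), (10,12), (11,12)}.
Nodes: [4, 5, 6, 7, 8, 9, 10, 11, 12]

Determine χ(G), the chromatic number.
Clique number ω(G) = 9 (lower bound: χ ≥ ω).
The clique on [4, 5, 6, 7, 8, 9, 10, 11, 12] has size 9, forcing χ ≥ 9, and the coloring below uses 9 colors, so χ(G) = 9.
A valid 9-coloring: color 1: [7]; color 2: [10]; color 3: [4]; color 4: [11]; color 5: [9]; color 6: [5]; color 7: [6]; color 8: [8]; color 9: [12].

χ(G) = 9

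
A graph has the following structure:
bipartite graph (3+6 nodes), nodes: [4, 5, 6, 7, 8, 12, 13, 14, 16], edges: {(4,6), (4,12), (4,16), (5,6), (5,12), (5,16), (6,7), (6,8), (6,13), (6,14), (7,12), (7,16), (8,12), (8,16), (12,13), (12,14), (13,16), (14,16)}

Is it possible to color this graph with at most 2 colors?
A valid 2-coloring: color 1: [6, 12, 16]; color 2: [4, 5, 7, 8, 13, 14].
(χ(G) = 2 ≤ 2.)

Yes, G is 2-colorable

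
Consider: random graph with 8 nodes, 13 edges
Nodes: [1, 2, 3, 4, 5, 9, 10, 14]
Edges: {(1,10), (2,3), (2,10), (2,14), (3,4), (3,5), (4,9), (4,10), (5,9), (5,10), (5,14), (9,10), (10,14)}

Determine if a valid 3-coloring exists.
A valid 3-coloring: color 1: [3, 10]; color 2: [1, 2, 4, 5]; color 3: [9, 14].
(χ(G) = 3 ≤ 3.)

Yes, G is 3-colorable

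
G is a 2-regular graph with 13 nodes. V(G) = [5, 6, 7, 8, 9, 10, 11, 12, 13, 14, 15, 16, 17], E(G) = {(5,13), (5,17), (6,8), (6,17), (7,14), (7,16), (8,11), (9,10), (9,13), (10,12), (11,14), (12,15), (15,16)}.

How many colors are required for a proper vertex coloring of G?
χ(G) = 3

Clique number ω(G) = 2 (lower bound: χ ≥ ω).
Odd cycle [7, 14, 11, 8, 6, 17, 5, 13, 9, 10, 12, 15, 16] needs 3 colors (χ ≥ 3).
The coloring below uses 3 colors, so χ(G) = 3.
A valid 3-coloring: color 1: [7, 8, 10, 13, 15, 17]; color 2: [5, 6, 9, 11, 12, 16]; color 3: [14].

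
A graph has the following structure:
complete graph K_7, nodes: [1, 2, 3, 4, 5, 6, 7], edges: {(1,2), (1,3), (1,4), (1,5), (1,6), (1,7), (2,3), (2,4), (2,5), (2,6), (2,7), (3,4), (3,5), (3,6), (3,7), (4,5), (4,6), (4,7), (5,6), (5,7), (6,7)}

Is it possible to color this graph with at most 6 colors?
The clique on vertices [1, 2, 3, 4, 5, 6, 7] has size 7 > 6, so it alone needs 7 colors.

No, G is not 6-colorable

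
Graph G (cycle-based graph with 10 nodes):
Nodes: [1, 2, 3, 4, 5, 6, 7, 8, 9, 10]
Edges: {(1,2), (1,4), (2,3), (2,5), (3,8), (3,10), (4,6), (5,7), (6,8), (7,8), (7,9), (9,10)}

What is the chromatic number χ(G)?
χ(G) = 3

Clique number ω(G) = 2 (lower bound: χ ≥ ω).
Odd cycle [8, 6, 4, 1, 2, 5, 7] needs 3 colors (χ ≥ 3).
The coloring below uses 3 colors, so χ(G) = 3.
A valid 3-coloring: color 1: [1, 3, 6, 7]; color 2: [2, 4, 8, 9]; color 3: [5, 10].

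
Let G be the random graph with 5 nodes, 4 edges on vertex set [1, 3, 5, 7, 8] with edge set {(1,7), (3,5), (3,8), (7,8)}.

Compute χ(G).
χ(G) = 2

Clique number ω(G) = 2 (lower bound: χ ≥ ω).
The graph is bipartite (no odd cycle), so 2 colors suffice: χ(G) = 2.
A valid 2-coloring: color 1: [3, 7]; color 2: [1, 5, 8].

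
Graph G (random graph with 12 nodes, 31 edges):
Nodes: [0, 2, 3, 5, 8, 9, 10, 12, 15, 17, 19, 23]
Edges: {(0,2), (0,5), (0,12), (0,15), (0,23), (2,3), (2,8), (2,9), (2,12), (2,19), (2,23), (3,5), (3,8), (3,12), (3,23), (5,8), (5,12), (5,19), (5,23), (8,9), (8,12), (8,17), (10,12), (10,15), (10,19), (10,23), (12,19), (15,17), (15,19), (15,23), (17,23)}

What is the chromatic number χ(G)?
χ(G) = 4

Clique number ω(G) = 4 (lower bound: χ ≥ ω).
The clique on [2, 3, 8, 12] has size 4, forcing χ ≥ 4, and the coloring below uses 4 colors, so χ(G) = 4.
A valid 4-coloring: color 1: [9, 12, 23]; color 2: [2, 5, 15]; color 3: [0, 8, 10]; color 4: [3, 17, 19].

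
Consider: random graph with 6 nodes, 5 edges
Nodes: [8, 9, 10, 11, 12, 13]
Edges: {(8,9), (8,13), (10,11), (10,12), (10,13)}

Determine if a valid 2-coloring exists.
Yes, G is 2-colorable

A valid 2-coloring: color 1: [8, 10]; color 2: [9, 11, 12, 13].
(χ(G) = 2 ≤ 2.)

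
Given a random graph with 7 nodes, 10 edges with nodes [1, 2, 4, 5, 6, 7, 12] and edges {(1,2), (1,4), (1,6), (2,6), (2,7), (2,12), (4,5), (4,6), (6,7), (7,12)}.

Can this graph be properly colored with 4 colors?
A valid 4-coloring: color 1: [2, 4]; color 2: [5, 6, 12]; color 3: [1, 7].
(χ(G) = 3 ≤ 4.)

Yes, G is 4-colorable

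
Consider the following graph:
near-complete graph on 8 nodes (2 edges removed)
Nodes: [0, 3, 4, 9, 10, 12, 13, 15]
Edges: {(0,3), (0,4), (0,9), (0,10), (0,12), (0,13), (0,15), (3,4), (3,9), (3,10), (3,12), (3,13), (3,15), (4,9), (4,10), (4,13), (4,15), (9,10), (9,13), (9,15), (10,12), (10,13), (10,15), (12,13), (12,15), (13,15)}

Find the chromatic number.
χ(G) = 7

Clique number ω(G) = 7 (lower bound: χ ≥ ω).
The clique on [0, 3, 4, 9, 10, 13, 15] has size 7, forcing χ ≥ 7, and the coloring below uses 7 colors, so χ(G) = 7.
A valid 7-coloring: color 1: [15]; color 2: [3]; color 3: [13]; color 4: [10]; color 5: [0]; color 6: [9, 12]; color 7: [4].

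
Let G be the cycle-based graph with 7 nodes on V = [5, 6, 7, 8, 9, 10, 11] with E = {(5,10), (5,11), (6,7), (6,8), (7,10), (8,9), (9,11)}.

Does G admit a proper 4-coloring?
Yes, G is 4-colorable

A valid 4-coloring: color 1: [7, 8, 11]; color 2: [5, 6, 9]; color 3: [10].
(χ(G) = 3 ≤ 4.)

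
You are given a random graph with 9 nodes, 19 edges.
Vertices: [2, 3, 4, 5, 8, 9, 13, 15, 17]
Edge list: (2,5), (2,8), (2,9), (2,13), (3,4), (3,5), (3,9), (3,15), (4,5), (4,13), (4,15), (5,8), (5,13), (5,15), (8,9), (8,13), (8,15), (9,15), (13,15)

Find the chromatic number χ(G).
χ(G) = 4

Clique number ω(G) = 4 (lower bound: χ ≥ ω).
The clique on [3, 4, 5, 15] has size 4, forcing χ ≥ 4, and the coloring below uses 4 colors, so χ(G) = 4.
A valid 4-coloring: color 1: [5, 9, 17]; color 2: [2, 15]; color 3: [4, 8]; color 4: [3, 13].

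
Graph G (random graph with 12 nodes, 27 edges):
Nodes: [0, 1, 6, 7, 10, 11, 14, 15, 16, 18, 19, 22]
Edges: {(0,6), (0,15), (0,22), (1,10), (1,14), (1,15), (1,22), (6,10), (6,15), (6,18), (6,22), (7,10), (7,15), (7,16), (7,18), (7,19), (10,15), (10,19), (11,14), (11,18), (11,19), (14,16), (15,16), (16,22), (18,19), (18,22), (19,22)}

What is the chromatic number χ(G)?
Clique number ω(G) = 3 (lower bound: χ ≥ ω).
Suppose a proper 3-coloring c exists. The clique [0, 6, 15] takes 3 distinct colors; by symmetry let c(0) = 1, c(6) = 2, c(15) = 3.
- Vertex 22: neighbors [0, 6] already have colors [1, 2] ⇒ c(22) = 3.
- Vertex 10: neighbors [6, 15] already have colors [2, 3] ⇒ c(10) = 1.
- Vertex 7: neighbors [10, 15] already have colors [1, 3] ⇒ c(7) = 2.
- Vertex 19: neighbors [10, 7, 22] already have colors [1, 2, 3] — all 3 colors blocked. Contradiction.
The forced assignments end in a contradiction, so G has no proper 3-coloring (χ ≥ 4).
The coloring below uses 4 colors, so χ(G) = 4.
A valid 4-coloring: color 1: [14, 15, 19]; color 2: [7, 11, 22]; color 3: [0, 10, 16, 18]; color 4: [1, 6].

χ(G) = 4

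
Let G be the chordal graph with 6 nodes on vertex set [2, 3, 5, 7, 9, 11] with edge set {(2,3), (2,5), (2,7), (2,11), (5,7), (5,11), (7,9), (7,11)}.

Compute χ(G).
χ(G) = 4

Clique number ω(G) = 4 (lower bound: χ ≥ ω).
The clique on [2, 5, 7, 11] has size 4, forcing χ ≥ 4, and the coloring below uses 4 colors, so χ(G) = 4.
A valid 4-coloring: color 1: [2, 9]; color 2: [3, 7]; color 3: [11]; color 4: [5].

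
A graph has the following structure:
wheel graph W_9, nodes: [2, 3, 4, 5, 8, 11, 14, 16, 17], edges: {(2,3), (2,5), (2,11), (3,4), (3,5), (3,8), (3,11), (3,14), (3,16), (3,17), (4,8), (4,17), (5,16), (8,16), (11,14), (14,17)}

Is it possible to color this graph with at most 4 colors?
Yes, G is 4-colorable

A valid 4-coloring: color 1: [3]; color 2: [5, 8, 11, 17]; color 3: [2, 4, 14, 16].
(χ(G) = 3 ≤ 4.)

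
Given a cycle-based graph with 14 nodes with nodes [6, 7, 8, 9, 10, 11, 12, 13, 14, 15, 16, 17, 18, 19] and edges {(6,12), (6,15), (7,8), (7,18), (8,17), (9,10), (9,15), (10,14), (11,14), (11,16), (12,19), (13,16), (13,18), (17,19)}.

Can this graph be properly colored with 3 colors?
Yes, G is 3-colorable

A valid 3-coloring: color 1: [7, 10, 11, 12, 13, 15, 17]; color 2: [6, 8, 9, 14, 16, 18, 19].
(χ(G) = 2 ≤ 3.)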